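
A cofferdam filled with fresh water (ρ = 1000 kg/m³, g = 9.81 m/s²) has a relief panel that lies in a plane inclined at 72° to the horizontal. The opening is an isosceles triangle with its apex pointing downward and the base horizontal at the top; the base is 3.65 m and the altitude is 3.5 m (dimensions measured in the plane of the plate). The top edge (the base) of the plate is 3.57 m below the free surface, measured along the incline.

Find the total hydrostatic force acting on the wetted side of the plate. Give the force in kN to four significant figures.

F ≈ 282.3 kN

γ = ρg = 1000 × 9.81 = 9810 N/m³ = 9.81 kN/m³.
Let θ = 72° be the plate's angle to the horizontal; measure y along the incline from where the plane meets the free surface. Vertical depth h = y·sinθ with sinθ = 0.951057.
With the apex down, the centroid sits h/3 = 3.5/3 = 1.16667 m below the base (the top edge), so y_c = 3.57 + 1.16667 = 4.73667 m and h_c = 4.73667 × 0.951057 = 4.50484 m.
A = ½ × 3.65 × 3.5 = 6.3875 m².
Resultant F = γ·h_c·A = 9.81 × 4.50484 × 6.3875 = 282.279 kN.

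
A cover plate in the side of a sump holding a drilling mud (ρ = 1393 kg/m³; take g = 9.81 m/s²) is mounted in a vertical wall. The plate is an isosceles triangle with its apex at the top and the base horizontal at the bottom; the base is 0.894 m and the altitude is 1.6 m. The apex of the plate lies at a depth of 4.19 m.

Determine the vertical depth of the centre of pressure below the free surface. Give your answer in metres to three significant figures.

γ = ρg = 1393 × 9.81 / 1000 = 13.66533 kN/m³.
With the apex up, the centroid sits 2h/3 = 2 × 1.6/3 = 1.06667 m below the apex, so the centroid depth is h_c = 4.19 + 1.06667 = 5.25667 m.
A = ½ × 0.894 × 1.6 = 0.7152 m².
Resultant F = γ·h_c·A = 13.66533 × 5.25667 × 0.7152 = 51.3758 kN.
I_c = b·h³/36 = 0.894 × 1.6³/36 = 0.101717 m⁴.
Centre of pressure: y_p = y_c + I_c/(y_c·A) = 5.25667 + 0.101717/(5.25667 × 0.7152) = 5.25667 + 0.0270555 = 5.28373 m along the plane.

h_p = 5.28 m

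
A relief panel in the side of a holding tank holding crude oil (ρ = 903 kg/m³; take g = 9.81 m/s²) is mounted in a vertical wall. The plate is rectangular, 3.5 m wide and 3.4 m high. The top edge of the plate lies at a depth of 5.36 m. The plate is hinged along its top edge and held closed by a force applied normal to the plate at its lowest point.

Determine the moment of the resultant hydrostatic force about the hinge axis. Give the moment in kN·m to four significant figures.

γ = ρg = 903 × 9.81 / 1000 = 8.85843 kN/m³.
The centroid lies 3.4/2 = 1.7 m below the top edge, so the centroid depth is h_c = 5.36 + 1.7 = 7.06 m.
A = 3.5 × 3.4 = 11.9 m².
Resultant F = γ·h_c·A = 8.85843 × 7.06 × 11.9 = 744.232 kN.
I_c = b·h³/12 = 3.5 × 3.4³/12 = 11.4637 m⁴.
Centre of pressure: y_p = y_c + I_c/(y_c·A) = 7.06 + 11.4637/(7.06 × 11.9) = 7.06 + 0.13645 = 7.19645 m along the plane.
The resultant acts 1.7 + 0.13645 = 1.83645 m (along the plate) below the hinge at the top edge, so the moment about the hinge is M = F × 1.83645 = 744.232 × 1.83645 = 1366.74 kN·m.

M ≈ 1367 kN·m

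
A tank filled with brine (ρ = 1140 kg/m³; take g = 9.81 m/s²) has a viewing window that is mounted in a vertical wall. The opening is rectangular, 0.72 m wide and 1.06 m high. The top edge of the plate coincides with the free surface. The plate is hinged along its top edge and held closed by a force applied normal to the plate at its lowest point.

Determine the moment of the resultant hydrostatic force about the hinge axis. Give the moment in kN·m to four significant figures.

M ≈ 3.197 kN·m

γ = ρg = 1140 × 9.81 / 1000 = 11.1834 kN/m³.
The centroid lies 1.06/2 = 0.53 m below the top edge, so the centroid depth is h_c = 0.53 m.
A = 0.72 × 1.06 = 0.7632 m².
Resultant F = γ·h_c·A = 11.1834 × 0.53 × 0.7632 = 4.52364 kN.
I_c = b·h³/12 = 0.72 × 1.06³/12 = 0.071461 m⁴.
Centre of pressure: y_p = y_c + I_c/(y_c·A) = 0.53 + 0.071461/(0.53 × 0.7632) = 0.53 + 0.176667 = 0.706667 m along the plane.
The resultant acts 0.53 + 0.176667 = 0.706667 m (along the plate) below the hinge at the top edge, so the moment about the hinge is M = F × 0.706667 = 4.52364 × 0.706667 = 3.19671 kN·m.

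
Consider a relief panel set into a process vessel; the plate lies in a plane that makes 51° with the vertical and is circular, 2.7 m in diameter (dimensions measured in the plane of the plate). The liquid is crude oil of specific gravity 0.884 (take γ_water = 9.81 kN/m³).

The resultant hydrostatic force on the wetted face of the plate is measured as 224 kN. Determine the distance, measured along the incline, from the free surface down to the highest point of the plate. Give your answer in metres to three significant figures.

y_top ≈ 5.82 m

γ = 0.884 × 9.81 = 8.67204 kN/m³.
A = π(1.35)² = 5.72555 m².
From F = γ·h_c·A, the centroid depth is h_c = 224/(8.67204 × 5.72555) = 4.51138 m.
The plate makes 51° with the vertical, i.e. θ = 90° − 51° = 39° to the horizontal. Measuring y along the incline from the free-surface line, vertical depth h = y·sinθ with sinθ = 0.629320.
Along the incline, y_c = h_c/sinθ = 4.51138/0.629320 = 7.16866 m.
The centroid is at the centre, 1.35 m below the top of the plate, so the highest point sits at y_top = 7.16866 − 1.35 = 5.81866 m along the incline.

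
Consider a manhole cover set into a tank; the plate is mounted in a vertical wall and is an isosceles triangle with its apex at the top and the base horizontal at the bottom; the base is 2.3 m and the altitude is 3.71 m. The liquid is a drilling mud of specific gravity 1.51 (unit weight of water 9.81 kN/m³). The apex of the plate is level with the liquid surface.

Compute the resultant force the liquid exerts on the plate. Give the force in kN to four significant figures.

F ≈ 156.3 kN

γ = 1.51 × 9.81 = 14.8131 kN/m³.
With the apex up, the centroid sits 2h/3 = 2 × 3.71/3 = 2.47333 m below the apex, so the centroid depth is h_c = 2.47333 m.
A = ½ × 2.3 × 3.71 = 4.2665 m².
Resultant F = γ·h_c·A = 14.8131 × 2.47333 × 4.2665 = 156.315 kN.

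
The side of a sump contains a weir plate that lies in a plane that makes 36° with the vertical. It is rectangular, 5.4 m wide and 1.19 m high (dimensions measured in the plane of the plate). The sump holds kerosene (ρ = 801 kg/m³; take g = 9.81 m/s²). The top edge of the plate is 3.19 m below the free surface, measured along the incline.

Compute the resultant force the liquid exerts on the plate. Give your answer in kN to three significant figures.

F ≈ 155 kN

γ = ρg = 801 × 9.81 / 1000 = 7.85781 kN/m³.
The plate makes 36° with the vertical, i.e. θ = 90° − 36° = 54° to the horizontal. Measuring y along the incline from the free-surface line, vertical depth h = y·sinθ with sinθ = 0.809017.
The centroid lies 1.19/2 = 0.595 m below the top edge, so y_c = 3.19 + 0.595 = 3.785 m and h_c = 3.785 × 0.809017 = 3.06213 m.
A = 5.4 × 1.19 = 6.426 m².
Resultant F = γ·h_c·A = 7.85781 × 3.06213 × 6.426 = 154.62 kN.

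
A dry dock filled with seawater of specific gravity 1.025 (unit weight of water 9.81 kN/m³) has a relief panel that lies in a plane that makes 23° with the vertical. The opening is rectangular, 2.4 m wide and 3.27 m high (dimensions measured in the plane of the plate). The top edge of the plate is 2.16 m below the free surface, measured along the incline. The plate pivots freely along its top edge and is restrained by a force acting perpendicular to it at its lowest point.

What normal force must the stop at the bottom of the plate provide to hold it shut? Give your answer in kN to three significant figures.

γ = 1.025 × 9.81 = 10.05525 kN/m³.
The plate makes 23° with the vertical, i.e. θ = 90° − 23° = 67° to the horizontal. Measuring y along the incline from the free-surface line, vertical depth h = y·sinθ with sinθ = 0.920505.
The centroid lies 3.27/2 = 1.635 m below the top edge, so y_c = 2.16 + 1.635 = 3.795 m and h_c = 3.795 × 0.920505 = 3.49332 m.
A = 2.4 × 3.27 = 7.848 m².
Resultant F = γ·h_c·A = 10.05525 × 3.49332 × 7.848 = 275.67 kN.
I_c = b·h³/12 = 2.4 × 3.27³/12 = 6.99316 m⁴.
Centre of pressure: y_p = y_c + I_c/(y_c·A) = 3.795 + 6.99316/(3.795 × 7.848) = 3.795 + 0.234802 = 4.0298 m along the plane.
The resultant acts 1.635 + 0.234802 = 1.8698 m (along the plate) below the hinge at the top edge, so the moment about the hinge is M = F × 1.8698 = 275.67 × 1.8698 = 515.448 kN·m.
A normal force at the bottom, 3.27 m from the hinge, must supply this moment: P = 515.448/3.27 = 157.629 kN.

P ≈ 158 kN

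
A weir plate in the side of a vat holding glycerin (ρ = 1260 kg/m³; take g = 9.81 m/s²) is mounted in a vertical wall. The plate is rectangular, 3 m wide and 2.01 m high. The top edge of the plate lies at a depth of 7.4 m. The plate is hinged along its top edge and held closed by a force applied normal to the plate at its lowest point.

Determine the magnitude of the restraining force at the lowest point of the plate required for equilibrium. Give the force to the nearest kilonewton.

γ = ρg = 1260 × 9.81 / 1000 = 12.3606 kN/m³.
The centroid lies 2.01/2 = 1.005 m below the top edge, so the centroid depth is h_c = 7.4 + 1.005 = 8.405 m.
A = 3 × 2.01 = 6.03 m².
Resultant F = γ·h_c·A = 12.3606 × 8.405 × 6.03 = 626.462 kN.
I_c = b·h³/12 = 3 × 2.01³/12 = 2.03015 m⁴.
Centre of pressure: y_p = y_c + I_c/(y_c·A) = 8.405 + 2.03015/(8.405 × 6.03) = 8.405 + 0.0400565 = 8.44506 m along the plane.
The resultant acts 1.005 + 0.0400565 = 1.04506 m (along the plate) below the hinge at the top edge, so the moment about the hinge is M = F × 1.04506 = 626.462 × 1.04506 = 654.69 kN·m.
A normal force at the bottom, 2.01 m from the hinge, must supply this moment: P = 654.69/2.01 = 325.716 kN.

P ≈ 326 kN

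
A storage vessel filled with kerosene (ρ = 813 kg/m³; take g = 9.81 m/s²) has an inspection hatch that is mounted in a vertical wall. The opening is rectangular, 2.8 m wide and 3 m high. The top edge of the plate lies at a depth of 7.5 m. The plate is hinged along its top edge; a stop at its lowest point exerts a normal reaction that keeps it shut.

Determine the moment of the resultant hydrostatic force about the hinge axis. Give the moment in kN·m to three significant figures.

γ = ρg = 813 × 9.81 / 1000 = 7.97553 kN/m³.
The centroid lies 3/2 = 1.5 m below the top edge, so the centroid depth is h_c = 7.5 + 1.5 = 9 m.
A = 2.8 × 3 = 8.4 m².
Resultant F = γ·h_c·A = 7.97553 × 9 × 8.4 = 602.95 kN.
I_c = b·h³/12 = 2.8 × 3³/12 = 6.3 m⁴.
Centre of pressure: y_p = y_c + I_c/(y_c·A) = 9 + 6.3/(9 × 8.4) = 9 + 0.0833333 = 9.08333 m along the plane.
The resultant acts 1.5 + 0.0833333 = 1.58333 m (along the plate) below the hinge at the top edge, so the moment about the hinge is M = F × 1.58333 = 602.95 × 1.58333 = 954.669 kN·m.

M ≈ 955 kN·m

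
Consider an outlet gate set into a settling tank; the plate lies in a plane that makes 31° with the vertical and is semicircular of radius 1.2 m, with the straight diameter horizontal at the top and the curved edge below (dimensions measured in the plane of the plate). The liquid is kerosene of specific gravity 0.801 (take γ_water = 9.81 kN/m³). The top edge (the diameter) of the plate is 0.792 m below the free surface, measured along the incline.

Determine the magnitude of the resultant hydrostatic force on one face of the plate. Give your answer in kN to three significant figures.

γ = 0.801 × 9.81 = 7.85781 kN/m³.
The plate makes 31° with the vertical, i.e. θ = 90° − 31° = 59° to the horizontal. Measuring y along the incline from the free-surface line, vertical depth h = y·sinθ with sinθ = 0.857167.
The centroid of a semicircle lies 4r/(3π) = 0.509296 m from the diameter, here below the top edge, so y_c = 0.792 + 0.509296 = 1.3013 m and h_c = 1.3013 × 0.857167 = 1.11543 m.
A = πr²/2 = π × 1.2²/2 = 2.26195 m².
Resultant F = γ·h_c·A = 7.85781 × 1.11543 × 2.26195 = 19.8256 kN.

F ≈ 19.8 kN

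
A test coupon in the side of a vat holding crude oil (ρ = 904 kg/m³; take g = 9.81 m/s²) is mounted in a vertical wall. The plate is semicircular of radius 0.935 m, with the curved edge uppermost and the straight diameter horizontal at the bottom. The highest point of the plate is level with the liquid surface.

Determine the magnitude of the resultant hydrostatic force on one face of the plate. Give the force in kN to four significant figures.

F ≈ 6.554 kN

γ = ρg = 904 × 9.81 / 1000 = 8.86824 kN/m³.
The centroid lies 4r/(3π) = 0.396826 m above the diameter, so r − 4r/(3π) = 0.935 − 0.396826 = 0.538174 m below the topmost point, so the centroid depth is h_c = 0.538174 m.
A = πr²/2 = π × 0.935²/2 = 1.37323 m².
Resultant F = γ·h_c·A = 8.86824 × 0.538174 × 1.37323 = 6.55395 kN.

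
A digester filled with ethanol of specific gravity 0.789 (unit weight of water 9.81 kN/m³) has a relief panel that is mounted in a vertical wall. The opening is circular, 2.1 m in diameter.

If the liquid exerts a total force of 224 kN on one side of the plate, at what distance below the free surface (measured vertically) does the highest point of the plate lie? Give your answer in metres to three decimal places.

d_top ≈ 7.306 m

γ = 0.789 × 9.81 = 7.74009 kN/m³.
A = π(1.05)² = 3.46361 m².
From F = γ·h_c·A, the centroid depth is h_c = 224/(7.74009 × 3.46361) = 8.35551 m.
The centroid is at the centre, 1.05 m below the top of the plate, so the highest point sits at h_top = 8.35551 − 1.05 = 7.30551 m below the surface.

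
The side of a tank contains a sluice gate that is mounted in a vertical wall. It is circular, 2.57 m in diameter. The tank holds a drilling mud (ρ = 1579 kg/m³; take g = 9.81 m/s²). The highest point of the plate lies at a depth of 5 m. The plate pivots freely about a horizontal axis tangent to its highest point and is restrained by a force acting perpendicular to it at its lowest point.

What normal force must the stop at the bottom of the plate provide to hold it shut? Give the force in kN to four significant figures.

P ≈ 265.4 kN

γ = ρg = 1579 × 9.81 / 1000 = 15.48999 kN/m³.
The centroid is at the centre, 1.285 m below the top of the plate, so the centroid depth is h_c = 5 + 1.285 = 6.285 m.
A = π(1.285)² = 5.18748 m².
Resultant F = γ·h_c·A = 15.48999 × 6.285 × 5.18748 = 505.025 kN.
I_c = πr⁴/4 = π × 1.285⁴/4 = 2.14142 m⁴.
Centre of pressure: y_p = y_c + I_c/(y_c·A) = 6.285 + 2.14142/(6.285 × 5.18748) = 6.285 + 0.0656811 = 6.35068 m along the plane.
The resultant acts 1.285 + 0.0656811 = 1.35068 m (along the plate) below the hinge at the top edge, so the moment about the hinge is M = F × 1.35068 = 505.025 × 1.35068 = 682.127 kN·m.
A normal force at the bottom, 2.57 m from the hinge, must supply this moment: P = 682.127/2.57 = 265.419 kN.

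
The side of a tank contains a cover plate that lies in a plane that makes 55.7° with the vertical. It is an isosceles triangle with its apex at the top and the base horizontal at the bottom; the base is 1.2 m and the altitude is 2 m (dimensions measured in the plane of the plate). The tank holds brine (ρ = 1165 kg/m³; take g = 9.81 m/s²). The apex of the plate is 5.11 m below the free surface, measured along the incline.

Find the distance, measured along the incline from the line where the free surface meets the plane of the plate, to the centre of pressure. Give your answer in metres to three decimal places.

γ = ρg = 1165 × 9.81 / 1000 = 11.42865 kN/m³.
The plate makes 55.7° with the vertical, i.e. θ = 90° − 55.7° = 34.3° to the horizontal. Measuring y along the incline from the free-surface line, vertical depth h = y·sinθ with sinθ = 0.563526.
With the apex up, the centroid sits 2h/3 = 2 × 2/3 = 1.33333 m below the apex, so y_c = 5.11 + 1.33333 = 6.44333 m and h_c = 6.44333 × 0.563526 = 3.63098 m.
A = ½ × 1.2 × 2 = 1.2 m².
Resultant F = γ·h_c·A = 11.42865 × 3.63098 × 1.2 = 49.7966 kN.
I_c = b·h³/36 = 1.2 × 2³/36 = 0.266667 m⁴.
Centre of pressure: y_p = y_c + I_c/(y_c·A) = 6.44333 + 0.266667/(6.44333 × 1.2) = 6.44333 + 0.0344888 = 6.47782 m along the plane.

y_p = 6.478 m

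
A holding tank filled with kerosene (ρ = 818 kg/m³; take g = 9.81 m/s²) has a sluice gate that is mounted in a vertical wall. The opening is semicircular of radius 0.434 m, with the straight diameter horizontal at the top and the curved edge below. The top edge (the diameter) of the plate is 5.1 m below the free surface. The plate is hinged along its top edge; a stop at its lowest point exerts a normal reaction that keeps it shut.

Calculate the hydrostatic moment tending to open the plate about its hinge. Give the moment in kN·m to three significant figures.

M ≈ 2.34 kN·m

γ = ρg = 818 × 9.81 / 1000 = 8.02458 kN/m³.
The centroid of a semicircle lies 4r/(3π) = 0.184195 m from the diameter, here below the top edge, so the centroid depth is h_c = 5.1 + 0.184195 = 5.28419 m.
A = πr²/2 = π × 0.434²/2 = 0.295869 m².
Resultant F = γ·h_c·A = 8.02458 × 5.28419 × 0.295869 = 12.5459 kN.
I_c = (π/8 − 8/(9π))·r⁴ = 0.109757 × 0.434⁴ = 0.00389396 m⁴.
Centre of pressure: y_p = y_c + I_c/(y_c·A) = 5.28419 + 0.00389396/(5.28419 × 0.295869) = 5.28419 + 0.00249066 = 5.28668 m along the plane.
The resultant acts 0.184195 + 0.00249066 = 0.186686 m (along the plate) below the hinge at the top edge, so the moment about the hinge is M = F × 0.186686 = 12.5459 × 0.186686 = 2.34214 kN·m.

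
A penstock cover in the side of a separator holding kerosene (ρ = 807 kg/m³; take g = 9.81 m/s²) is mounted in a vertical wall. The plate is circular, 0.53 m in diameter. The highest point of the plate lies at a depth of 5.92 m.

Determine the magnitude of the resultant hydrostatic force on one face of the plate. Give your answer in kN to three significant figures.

F ≈ 10.8 kN

γ = ρg = 807 × 9.81 / 1000 = 7.91667 kN/m³.
The centroid is at the centre, 0.265 m below the top of the plate, so the centroid depth is h_c = 5.92 + 0.265 = 6.185 m.
A = π(0.265)² = 0.220618 m².
Resultant F = γ·h_c·A = 7.91667 × 6.185 × 0.220618 = 10.8025 kN.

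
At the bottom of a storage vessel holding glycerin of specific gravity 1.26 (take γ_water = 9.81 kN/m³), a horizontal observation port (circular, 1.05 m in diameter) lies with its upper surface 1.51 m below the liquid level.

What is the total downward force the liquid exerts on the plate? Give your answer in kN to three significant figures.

F ≈ 16.2 kN

γ = 1.26 × 9.81 = 12.3606 kN/m³.
The plate is horizontal, so pressure is uniform at p = γ·h = 12.3606 × 1.51 = 18.6645 kN/m².
A = π(0.525)² = 0.865901 m².
F = p·A = 18.6645 × 0.865901 = 16.1616 kN.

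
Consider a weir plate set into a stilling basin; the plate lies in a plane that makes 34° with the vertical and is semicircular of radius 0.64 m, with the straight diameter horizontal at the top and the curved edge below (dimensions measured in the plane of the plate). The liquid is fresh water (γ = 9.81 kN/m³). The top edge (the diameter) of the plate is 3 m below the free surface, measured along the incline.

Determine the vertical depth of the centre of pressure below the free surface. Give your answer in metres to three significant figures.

h_p = 2.72 m

γ = 9.81 kN/m³.
The plate makes 34° with the vertical, i.e. θ = 90° − 34° = 56° to the horizontal. Measuring y along the incline from the free-surface line, vertical depth h = y·sinθ with sinθ = 0.829038.
The centroid of a semicircle lies 4r/(3π) = 0.271624 m from the diameter, here below the top edge, so y_c = 3 + 0.271624 = 3.27162 m and h_c = 3.27162 × 0.829038 = 2.7123 m.
A = πr²/2 = π × 0.64²/2 = 0.643398 m².
Resultant F = γ·h_c·A = 9.81 × 2.7123 × 0.643398 = 17.1193 kN.
I_c = (π/8 − 8/(9π))·r⁴ = 0.109757 × 0.64⁴ = 0.0184142 m⁴.
Centre of pressure: y_p = y_c + I_c/(y_c·A) = 3.27162 + 0.0184142/(3.27162 × 0.643398) = 3.27162 + 0.00874803 = 3.28037 m along the plane.
Vertically, h_p = y_p·sinθ = 3.28037 × 0.829038 = 2.71955 m.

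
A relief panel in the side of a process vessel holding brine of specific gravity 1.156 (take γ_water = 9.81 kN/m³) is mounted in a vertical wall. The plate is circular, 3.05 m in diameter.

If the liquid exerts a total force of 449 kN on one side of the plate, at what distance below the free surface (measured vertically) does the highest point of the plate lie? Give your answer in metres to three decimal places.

d_top ≈ 3.894 m

γ = 1.156 × 9.81 = 11.34036 kN/m³.
A = π(1.525)² = 7.30617 m².
From F = γ·h_c·A, the centroid depth is h_c = 449/(11.34036 × 7.30617) = 5.41913 m.
The centroid is at the centre, 1.525 m below the top of the plate, so the highest point sits at h_top = 5.41913 − 1.525 = 3.89413 m below the surface.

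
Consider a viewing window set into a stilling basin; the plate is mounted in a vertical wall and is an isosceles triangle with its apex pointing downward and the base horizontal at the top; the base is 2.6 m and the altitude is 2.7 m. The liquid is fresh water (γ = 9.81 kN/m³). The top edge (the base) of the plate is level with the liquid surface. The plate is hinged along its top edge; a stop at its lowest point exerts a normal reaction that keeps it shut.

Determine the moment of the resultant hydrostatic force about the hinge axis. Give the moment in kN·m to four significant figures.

M ≈ 41.84 kN·m

γ = 9.81 kN/m³.
With the apex down, the centroid sits h/3 = 2.7/3 = 0.9 m below the base (the top edge), so the centroid depth is h_c = 0.9 m.
A = ½ × 2.6 × 2.7 = 3.51 m².
Resultant F = γ·h_c·A = 9.81 × 0.9 × 3.51 = 30.9898 kN.
I_c = b·h³/36 = 2.6 × 2.7³/36 = 1.42155 m⁴.
Centre of pressure: y_p = y_c + I_c/(y_c·A) = 0.9 + 1.42155/(0.9 × 3.51) = 0.9 + 0.45 = 1.35 m along the plane.
The resultant acts 0.9 + 0.45 = 1.35 m (along the plate) below the hinge at the top edge, so the moment about the hinge is M = F × 1.35 = 30.9898 × 1.35 = 41.8362 kN·m.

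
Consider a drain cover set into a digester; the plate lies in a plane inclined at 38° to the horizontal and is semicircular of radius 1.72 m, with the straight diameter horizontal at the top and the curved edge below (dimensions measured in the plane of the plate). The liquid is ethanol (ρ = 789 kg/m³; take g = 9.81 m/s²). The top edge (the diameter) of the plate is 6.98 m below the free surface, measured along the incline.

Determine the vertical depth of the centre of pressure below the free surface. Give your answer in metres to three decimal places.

γ = ρg = 789 × 9.81 / 1000 = 7.74009 kN/m³.
Let θ = 38° be the plate's angle to the horizontal; measure y along the incline from where the plane meets the free surface. Vertical depth h = y·sinθ with sinθ = 0.615661.
The centroid of a semicircle lies 4r/(3π) = 0.729991 m from the diameter, here below the top edge, so y_c = 6.98 + 0.729991 = 7.70999 m and h_c = 7.70999 × 0.615661 = 4.74674 m.
A = πr²/2 = π × 1.72²/2 = 4.64704 m².
Resultant F = γ·h_c·A = 7.74009 × 4.74674 × 4.64704 = 170.733 kN.
I_c = (π/8 − 8/(9π))·r⁴ = 0.109757 × 1.72⁴ = 0.960608 m⁴.
Centre of pressure: y_p = y_c + I_c/(y_c·A) = 7.70999 + 0.960608/(7.70999 × 4.64704) = 7.70999 + 0.0268112 = 7.7368 m along the plane.
Vertically, h_p = y_p·sinθ = 7.7368 × 0.615661 = 4.76325 m.

h_p = 4.763 m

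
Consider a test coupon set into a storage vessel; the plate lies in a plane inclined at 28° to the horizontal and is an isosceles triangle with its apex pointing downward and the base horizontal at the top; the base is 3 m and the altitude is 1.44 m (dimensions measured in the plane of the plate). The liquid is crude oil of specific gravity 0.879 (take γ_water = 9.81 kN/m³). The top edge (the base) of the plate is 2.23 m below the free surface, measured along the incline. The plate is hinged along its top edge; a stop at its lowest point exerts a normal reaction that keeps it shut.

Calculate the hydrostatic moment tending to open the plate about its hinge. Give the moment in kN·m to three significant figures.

γ = 0.879 × 9.81 = 8.62299 kN/m³.
Let θ = 28° be the plate's angle to the horizontal; measure y along the incline from where the plane meets the free surface. Vertical depth h = y·sinθ with sinθ = 0.469472.
With the apex down, the centroid sits h/3 = 1.44/3 = 0.48 m below the base (the top edge), so y_c = 2.23 + 0.48 = 2.71 m and h_c = 2.71 × 0.469472 = 1.27227 m.
A = ½ × 3 × 1.44 = 2.16 m².
Resultant F = γ·h_c·A = 8.62299 × 1.27227 × 2.16 = 23.6969 kN.
I_c = b·h³/36 = 3 × 1.44³/36 = 0.248832 m⁴.
Centre of pressure: y_p = y_c + I_c/(y_c·A) = 2.71 + 0.248832/(2.71 × 2.16) = 2.71 + 0.0425092 = 2.75251 m along the plane.
The resultant acts 0.48 + 0.0425092 = 0.522509 m (along the plate) below the hinge at the top edge, so the moment about the hinge is M = F × 0.522509 = 23.6969 × 0.522509 = 12.3818 kN·m.

M ≈ 12.4 kN·m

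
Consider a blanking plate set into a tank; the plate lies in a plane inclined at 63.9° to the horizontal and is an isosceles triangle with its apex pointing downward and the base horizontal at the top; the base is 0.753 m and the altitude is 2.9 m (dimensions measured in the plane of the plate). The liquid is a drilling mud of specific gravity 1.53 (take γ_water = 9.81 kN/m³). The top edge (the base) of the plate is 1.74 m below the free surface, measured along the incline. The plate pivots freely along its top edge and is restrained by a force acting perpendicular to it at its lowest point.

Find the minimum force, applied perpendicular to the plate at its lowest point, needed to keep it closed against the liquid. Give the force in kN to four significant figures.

P ≈ 15.65 kN

γ = 1.53 × 9.81 = 15.0093 kN/m³.
Let θ = 63.9° be the plate's angle to the horizontal; measure y along the incline from where the plane meets the free surface. Vertical depth h = y·sinθ with sinθ = 0.898028.
With the apex down, the centroid sits h/3 = 2.9/3 = 0.966667 m below the base (the top edge), so y_c = 1.74 + 0.966667 = 2.70667 m and h_c = 2.70667 × 0.898028 = 2.43067 m.
A = ½ × 0.753 × 2.9 = 1.09185 m².
Resultant F = γ·h_c·A = 15.0093 × 2.43067 × 1.09185 = 39.8336 kN.
I_c = b·h³/36 = 0.753 × 2.9³/36 = 0.510137 m⁴.
Centre of pressure: y_p = y_c + I_c/(y_c·A) = 2.70667 + 0.510137/(2.70667 × 1.09185) = 2.70667 + 0.172619 = 2.87929 m along the plane.
The resultant acts 0.966667 + 0.172619 = 1.13929 m (along the plate) below the hinge at the top edge, so the moment about the hinge is M = F × 1.13929 = 39.8336 × 1.13929 = 45.382 kN·m.
A normal force at the bottom, 2.9 m from the hinge, must supply this moment: P = 45.382/2.9 = 15.649 kN.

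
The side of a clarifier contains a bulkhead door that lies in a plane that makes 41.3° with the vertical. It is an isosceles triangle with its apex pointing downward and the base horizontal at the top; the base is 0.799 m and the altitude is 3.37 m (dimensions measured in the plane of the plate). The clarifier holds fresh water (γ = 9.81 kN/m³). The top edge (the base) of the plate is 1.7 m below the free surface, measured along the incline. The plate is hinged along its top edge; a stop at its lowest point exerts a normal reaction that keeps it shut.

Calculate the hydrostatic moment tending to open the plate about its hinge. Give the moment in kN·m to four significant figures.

γ = 9.81 kN/m³.
The plate makes 41.3° with the vertical, i.e. θ = 90° − 41.3° = 48.7° to the horizontal. Measuring y along the incline from the free-surface line, vertical depth h = y·sinθ with sinθ = 0.751264.
With the apex down, the centroid sits h/3 = 3.37/3 = 1.12333 m below the base (the top edge), so y_c = 1.7 + 1.12333 = 2.82333 m and h_c = 2.82333 × 0.751264 = 2.12107 m.
A = ½ × 0.799 × 3.37 = 1.34632 m².
Resultant F = γ·h_c·A = 9.81 × 2.12107 × 1.34632 = 28.0138 kN.
I_c = b·h³/36 = 0.799 × 3.37³/36 = 0.849442 m⁴.
Centre of pressure: y_p = y_c + I_c/(y_c·A) = 2.82333 + 0.849442/(2.82333 × 1.34632) = 2.82333 + 0.223472 = 3.0468 m along the plane.
The resultant acts 1.12333 + 0.223472 = 1.3468 m (along the plate) below the hinge at the top edge, so the moment about the hinge is M = F × 1.3468 = 28.0138 × 1.3468 = 37.729 kN·m.

M ≈ 37.73 kN·m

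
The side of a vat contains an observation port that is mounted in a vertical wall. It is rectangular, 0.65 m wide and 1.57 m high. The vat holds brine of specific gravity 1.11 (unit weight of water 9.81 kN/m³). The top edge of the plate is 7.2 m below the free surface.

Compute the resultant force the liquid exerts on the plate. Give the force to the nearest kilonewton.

γ = 1.11 × 9.81 = 10.8891 kN/m³.
The centroid lies 1.57/2 = 0.785 m below the top edge, so the centroid depth is h_c = 7.2 + 0.785 = 7.985 m.
A = 0.65 × 1.57 = 1.0205 m².
Resultant F = γ·h_c·A = 10.8891 × 7.985 × 1.0205 = 88.7319 kN.

F ≈ 89 kN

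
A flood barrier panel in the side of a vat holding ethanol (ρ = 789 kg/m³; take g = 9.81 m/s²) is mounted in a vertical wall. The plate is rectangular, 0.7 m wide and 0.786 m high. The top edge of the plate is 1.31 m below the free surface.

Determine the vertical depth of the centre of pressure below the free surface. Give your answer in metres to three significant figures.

γ = ρg = 789 × 9.81 / 1000 = 7.74009 kN/m³.
The centroid lies 0.786/2 = 0.393 m below the top edge, so the centroid depth is h_c = 1.31 + 0.393 = 1.703 m.
A = 0.7 × 0.786 = 0.5502 m².
Resultant F = γ·h_c·A = 7.74009 × 1.703 × 0.5502 = 7.25239 kN.
I_c = b·h³/12 = 0.7 × 0.786³/12 = 0.0283259 m⁴.
Centre of pressure: y_p = y_c + I_c/(y_c·A) = 1.703 + 0.0283259/(1.703 × 0.5502) = 1.703 + 0.0302307 = 1.73323 m along the plane.

h_p = 1.73 m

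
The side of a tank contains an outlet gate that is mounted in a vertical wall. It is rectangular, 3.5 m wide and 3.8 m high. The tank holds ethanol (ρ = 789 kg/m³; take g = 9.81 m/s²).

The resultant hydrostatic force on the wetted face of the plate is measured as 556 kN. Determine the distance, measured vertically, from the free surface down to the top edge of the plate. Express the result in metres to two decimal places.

γ = ρg = 789 × 9.81 / 1000 = 7.74009 kN/m³.
A = 3.5 × 3.8 = 13.3 m².
From F = γ·h_c·A, the centroid depth is h_c = 556/(7.74009 × 13.3) = 5.40104 m.
The centroid lies 3.8/2 = 1.9 m below the top edge, so the top edge sits at h_top = 5.40104 − 1.9 = 3.50104 m below the surface.

d_top ≈ 3.50 m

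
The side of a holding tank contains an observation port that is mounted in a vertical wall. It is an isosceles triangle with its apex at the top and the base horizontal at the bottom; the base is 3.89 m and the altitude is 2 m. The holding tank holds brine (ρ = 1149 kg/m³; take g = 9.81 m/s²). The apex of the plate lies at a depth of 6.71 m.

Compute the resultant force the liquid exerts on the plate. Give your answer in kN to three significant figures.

F ≈ 353 kN

γ = ρg = 1149 × 9.81 / 1000 = 11.27169 kN/m³.
With the apex up, the centroid sits 2h/3 = 2 × 2/3 = 1.33333 m below the apex, so the centroid depth is h_c = 6.71 + 1.33333 = 8.04333 m.
A = ½ × 3.89 × 2 = 3.89 m².
Resultant F = γ·h_c·A = 11.27169 × 8.04333 × 3.89 = 352.675 kN.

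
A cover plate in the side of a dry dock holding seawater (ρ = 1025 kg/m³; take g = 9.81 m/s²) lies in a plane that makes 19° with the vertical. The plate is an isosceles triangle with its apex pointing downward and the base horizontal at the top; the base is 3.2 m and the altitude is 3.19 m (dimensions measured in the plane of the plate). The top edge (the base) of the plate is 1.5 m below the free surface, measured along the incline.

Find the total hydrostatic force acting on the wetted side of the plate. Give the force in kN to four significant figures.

γ = ρg = 1025 × 9.81 / 1000 = 10.05525 kN/m³.
The plate makes 19° with the vertical, i.e. θ = 90° − 19° = 71° to the horizontal. Measuring y along the incline from the free-surface line, vertical depth h = y·sinθ with sinθ = 0.945519.
With the apex down, the centroid sits h/3 = 3.19/3 = 1.06333 m below the base (the top edge), so y_c = 1.5 + 1.06333 = 2.56333 m and h_c = 2.56333 × 0.945519 = 2.42368 m.
A = ½ × 3.2 × 3.19 = 5.104 m².
Resultant F = γ·h_c·A = 10.05525 × 2.42368 × 5.104 = 124.388 kN.

F ≈ 124.4 kN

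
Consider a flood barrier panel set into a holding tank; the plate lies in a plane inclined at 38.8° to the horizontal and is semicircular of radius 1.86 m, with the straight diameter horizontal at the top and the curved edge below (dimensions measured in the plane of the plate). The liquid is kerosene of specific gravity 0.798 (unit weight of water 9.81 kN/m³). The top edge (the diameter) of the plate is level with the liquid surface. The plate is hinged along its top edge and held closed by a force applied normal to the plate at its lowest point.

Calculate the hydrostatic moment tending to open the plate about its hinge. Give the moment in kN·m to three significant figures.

M ≈ 23.1 kN·m

γ = 0.798 × 9.81 = 7.82838 kN/m³.
Let θ = 38.8° be the plate's angle to the horizontal; measure y along the incline from where the plane meets the free surface. Vertical depth h = y·sinθ with sinθ = 0.626604.
The centroid of a semicircle lies 4r/(3π) = 0.789409 m from the diameter, here below the top edge, so y_c = 0.789409 m and h_c = 0.789409 × 0.626604 = 0.494647 m.
A = πr²/2 = π × 1.86²/2 = 5.43433 m².
Resultant F = γ·h_c·A = 7.82838 × 0.494647 × 5.43433 = 21.0433 kN.
I_c = (π/8 − 8/(9π))·r⁴ = 0.109757 × 1.86⁴ = 1.31366 m⁴.
Centre of pressure: y_p = y_c + I_c/(y_c·A) = 0.789409 + 1.31366/(0.789409 × 5.43433) = 0.789409 + 0.306221 = 1.09563 m along the plane.
The resultant acts 0.789409 + 0.306221 = 1.09563 m (along the plate) below the hinge at the top edge, so the moment about the hinge is M = F × 1.09563 = 21.0433 × 1.09563 = 23.0557 kN·m.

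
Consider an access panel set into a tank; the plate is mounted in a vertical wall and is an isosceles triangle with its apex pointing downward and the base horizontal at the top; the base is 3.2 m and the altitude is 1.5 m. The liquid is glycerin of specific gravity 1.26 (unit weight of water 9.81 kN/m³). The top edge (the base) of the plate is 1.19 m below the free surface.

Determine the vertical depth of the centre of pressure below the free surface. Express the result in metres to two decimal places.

h_p = 1.76 m

γ = 1.26 × 9.81 = 12.3606 kN/m³.
With the apex down, the centroid sits h/3 = 1.5/3 = 0.5 m below the base (the top edge), so the centroid depth is h_c = 1.19 + 0.5 = 1.69 m.
A = ½ × 3.2 × 1.5 = 2.4 m².
Resultant F = γ·h_c·A = 12.3606 × 1.69 × 2.4 = 50.1346 kN.
I_c = b·h³/36 = 3.2 × 1.5³/36 = 0.3 m⁴.
Centre of pressure: y_p = y_c + I_c/(y_c·A) = 1.69 + 0.3/(1.69 × 2.4) = 1.69 + 0.0739645 = 1.76396 m along the plane.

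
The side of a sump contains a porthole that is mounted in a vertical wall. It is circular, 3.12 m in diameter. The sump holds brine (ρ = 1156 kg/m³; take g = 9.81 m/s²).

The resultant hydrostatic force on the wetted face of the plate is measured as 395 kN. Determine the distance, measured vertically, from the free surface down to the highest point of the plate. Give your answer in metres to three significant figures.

d_top ≈ 3.00 m

γ = ρg = 1156 × 9.81 / 1000 = 11.34036 kN/m³.
A = π(1.56)² = 7.64538 m².
From F = γ·h_c·A, the centroid depth is h_c = 395/(11.34036 × 7.64538) = 4.55587 m.
The centroid is at the centre, 1.56 m below the top of the plate, so the highest point sits at h_top = 4.55587 − 1.56 = 2.99587 m below the surface.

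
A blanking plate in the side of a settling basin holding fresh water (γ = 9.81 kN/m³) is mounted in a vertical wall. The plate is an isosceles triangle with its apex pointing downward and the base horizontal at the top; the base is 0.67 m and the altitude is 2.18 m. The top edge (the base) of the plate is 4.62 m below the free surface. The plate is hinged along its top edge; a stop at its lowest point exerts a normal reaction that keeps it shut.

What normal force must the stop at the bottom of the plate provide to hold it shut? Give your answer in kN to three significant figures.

γ = 9.81 kN/m³.
With the apex down, the centroid sits h/3 = 2.18/3 = 0.726667 m below the base (the top edge), so the centroid depth is h_c = 4.62 + 0.726667 = 5.34667 m.
A = ½ × 0.67 × 2.18 = 0.7303 m².
Resultant F = γ·h_c·A = 9.81 × 5.34667 × 0.7303 = 38.3048 kN.
I_c = b·h³/36 = 0.67 × 2.18³/36 = 0.192815 m⁴.
Centre of pressure: y_p = y_c + I_c/(y_c·A) = 5.34667 + 0.192815/(5.34667 × 0.7303) = 5.34667 + 0.0493806 = 5.39605 m along the plane.
The resultant acts 0.726667 + 0.0493806 = 0.776048 m (along the plate) below the hinge at the top edge, so the moment about the hinge is M = F × 0.776048 = 38.3048 × 0.776048 = 29.7264 kN·m.
A normal force at the bottom, 2.18 m from the hinge, must supply this moment: P = 29.7264/2.18 = 13.636 kN.

P ≈ 13.6 kN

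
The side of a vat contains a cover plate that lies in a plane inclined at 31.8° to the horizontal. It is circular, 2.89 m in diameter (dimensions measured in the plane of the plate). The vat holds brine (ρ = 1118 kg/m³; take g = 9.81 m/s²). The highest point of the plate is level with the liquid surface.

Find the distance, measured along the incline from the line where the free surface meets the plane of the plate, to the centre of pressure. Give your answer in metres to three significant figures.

γ = ρg = 1118 × 9.81 / 1000 = 10.96758 kN/m³.
Let θ = 31.8° be the plate's angle to the horizontal; measure y along the incline from where the plane meets the free surface. Vertical depth h = y·sinθ with sinθ = 0.526956.
The centroid is at the centre, 1.445 m below the top of the plate, so y_c = 1.445 m and h_c = 1.445 × 0.526956 = 0.761451 m.
A = π(1.445)² = 6.55972 m².
Resultant F = γ·h_c·A = 10.96758 × 0.761451 × 6.55972 = 54.782 kN.
I_c = πr⁴/4 = π × 1.445⁴/4 = 3.42422 m⁴.
Centre of pressure: y_p = y_c + I_c/(y_c·A) = 1.445 + 3.42422/(1.445 × 6.55972) = 1.445 + 0.361251 = 1.80625 m along the plane.

y_p = 1.81 m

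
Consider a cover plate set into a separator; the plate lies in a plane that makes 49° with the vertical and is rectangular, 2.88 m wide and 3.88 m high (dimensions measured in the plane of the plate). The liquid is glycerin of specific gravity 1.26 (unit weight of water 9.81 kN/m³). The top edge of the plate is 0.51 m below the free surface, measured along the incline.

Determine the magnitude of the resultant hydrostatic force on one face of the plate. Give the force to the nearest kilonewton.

γ = 1.26 × 9.81 = 12.3606 kN/m³.
The plate makes 49° with the vertical, i.e. θ = 90° − 49° = 41° to the horizontal. Measuring y along the incline from the free-surface line, vertical depth h = y·sinθ with sinθ = 0.656059.
The centroid lies 3.88/2 = 1.94 m below the top edge, so y_c = 0.51 + 1.94 = 2.45 m and h_c = 2.45 × 0.656059 = 1.60734 m.
A = 2.88 × 3.88 = 11.1744 m².
Resultant F = γ·h_c·A = 12.3606 × 1.60734 × 11.1744 = 222.009 kN.

F ≈ 222 kN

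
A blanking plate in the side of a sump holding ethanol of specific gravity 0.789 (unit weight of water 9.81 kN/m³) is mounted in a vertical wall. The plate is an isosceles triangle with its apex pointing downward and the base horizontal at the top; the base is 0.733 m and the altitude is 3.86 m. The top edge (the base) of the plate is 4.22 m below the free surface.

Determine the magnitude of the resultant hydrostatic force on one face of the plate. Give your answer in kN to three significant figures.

γ = 0.789 × 9.81 = 7.74009 kN/m³.
With the apex down, the centroid sits h/3 = 3.86/3 = 1.28667 m below the base (the top edge), so the centroid depth is h_c = 4.22 + 1.28667 = 5.50667 m.
A = ½ × 0.733 × 3.86 = 1.41469 m².
Resultant F = γ·h_c·A = 7.74009 × 5.50667 × 1.41469 = 60.2971 kN.

F ≈ 60.3 kN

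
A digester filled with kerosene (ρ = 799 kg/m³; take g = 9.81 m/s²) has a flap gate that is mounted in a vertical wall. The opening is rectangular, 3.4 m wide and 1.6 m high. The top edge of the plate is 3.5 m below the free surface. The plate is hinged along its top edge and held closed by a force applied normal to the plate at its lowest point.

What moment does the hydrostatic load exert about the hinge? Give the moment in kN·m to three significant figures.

M ≈ 156 kN·m

γ = ρg = 799 × 9.81 / 1000 = 7.83819 kN/m³.
The centroid lies 1.6/2 = 0.8 m below the top edge, so the centroid depth is h_c = 3.5 + 0.8 = 4.3 m.
A = 3.4 × 1.6 = 5.44 m².
Resultant F = γ·h_c·A = 7.83819 × 4.3 × 5.44 = 183.351 kN.
I_c = b·h³/12 = 3.4 × 1.6³/12 = 1.16053 m⁴.
Centre of pressure: y_p = y_c + I_c/(y_c·A) = 4.3 + 1.16053/(4.3 × 5.44) = 4.3 + 0.0496123 = 4.34961 m along the plane.
The resultant acts 0.8 + 0.0496123 = 0.849612 m (along the plate) below the hinge at the top edge, so the moment about the hinge is M = F × 0.849612 = 183.351 × 0.849612 = 155.777 kN·m.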